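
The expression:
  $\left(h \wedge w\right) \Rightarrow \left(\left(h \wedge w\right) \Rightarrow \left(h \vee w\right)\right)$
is always true.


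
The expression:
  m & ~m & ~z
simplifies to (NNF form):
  False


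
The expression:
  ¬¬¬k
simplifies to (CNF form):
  ¬k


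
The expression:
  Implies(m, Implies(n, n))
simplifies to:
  True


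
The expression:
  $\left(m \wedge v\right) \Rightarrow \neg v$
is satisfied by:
  {m: False, v: False}
  {v: True, m: False}
  {m: True, v: False}


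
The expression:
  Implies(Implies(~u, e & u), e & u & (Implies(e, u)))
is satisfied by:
  {e: True, u: False}
  {u: False, e: False}
  {u: True, e: True}


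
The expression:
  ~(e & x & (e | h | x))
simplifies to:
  ~e | ~x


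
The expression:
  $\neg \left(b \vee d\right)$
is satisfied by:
  {d: False, b: False}


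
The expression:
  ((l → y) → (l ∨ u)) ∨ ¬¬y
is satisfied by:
  {y: True, l: True, u: True}
  {y: True, l: True, u: False}
  {y: True, u: True, l: False}
  {y: True, u: False, l: False}
  {l: True, u: True, y: False}
  {l: True, u: False, y: False}
  {u: True, l: False, y: False}


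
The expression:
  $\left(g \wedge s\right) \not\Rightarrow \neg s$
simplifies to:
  $g \wedge s$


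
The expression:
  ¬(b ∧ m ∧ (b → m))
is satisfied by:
  {m: False, b: False}
  {b: True, m: False}
  {m: True, b: False}


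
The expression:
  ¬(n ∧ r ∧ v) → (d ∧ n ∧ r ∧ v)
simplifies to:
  n ∧ r ∧ v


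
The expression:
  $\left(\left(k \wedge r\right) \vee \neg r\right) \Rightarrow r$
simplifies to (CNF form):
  $r$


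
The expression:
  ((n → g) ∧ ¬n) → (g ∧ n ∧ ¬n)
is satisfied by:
  {n: True}


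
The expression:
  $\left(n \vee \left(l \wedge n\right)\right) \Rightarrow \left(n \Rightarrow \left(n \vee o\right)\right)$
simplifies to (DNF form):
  $\text{True}$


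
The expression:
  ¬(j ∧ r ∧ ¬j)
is always true.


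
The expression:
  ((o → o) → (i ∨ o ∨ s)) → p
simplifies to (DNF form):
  p ∨ (¬i ∧ ¬o ∧ ¬s)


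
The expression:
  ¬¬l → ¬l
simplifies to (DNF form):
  ¬l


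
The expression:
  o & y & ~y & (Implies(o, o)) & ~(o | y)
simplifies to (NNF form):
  False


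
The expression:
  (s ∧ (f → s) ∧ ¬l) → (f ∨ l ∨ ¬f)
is always true.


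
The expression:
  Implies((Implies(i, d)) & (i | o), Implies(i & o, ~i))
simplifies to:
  ~d | ~i | ~o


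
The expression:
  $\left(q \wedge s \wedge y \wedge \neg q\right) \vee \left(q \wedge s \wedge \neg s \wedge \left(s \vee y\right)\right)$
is never true.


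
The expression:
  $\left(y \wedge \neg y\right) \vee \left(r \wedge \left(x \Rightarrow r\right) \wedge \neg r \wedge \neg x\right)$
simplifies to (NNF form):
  $\text{False}$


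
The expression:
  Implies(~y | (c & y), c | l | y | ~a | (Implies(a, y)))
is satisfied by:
  {y: True, l: True, c: True, a: False}
  {y: True, l: True, c: False, a: False}
  {y: True, c: True, l: False, a: False}
  {y: True, c: False, l: False, a: False}
  {l: True, c: True, y: False, a: False}
  {l: True, y: False, c: False, a: False}
  {l: False, c: True, y: False, a: False}
  {l: False, y: False, c: False, a: False}
  {y: True, a: True, l: True, c: True}
  {y: True, a: True, l: True, c: False}
  {y: True, a: True, c: True, l: False}
  {y: True, a: True, c: False, l: False}
  {a: True, l: True, c: True, y: False}
  {a: True, l: True, c: False, y: False}
  {a: True, c: True, l: False, y: False}


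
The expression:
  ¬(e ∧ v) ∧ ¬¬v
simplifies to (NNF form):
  v ∧ ¬e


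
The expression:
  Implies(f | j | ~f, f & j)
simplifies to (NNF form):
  f & j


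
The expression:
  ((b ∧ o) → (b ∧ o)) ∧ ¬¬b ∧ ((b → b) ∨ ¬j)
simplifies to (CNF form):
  b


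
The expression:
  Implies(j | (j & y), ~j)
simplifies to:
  ~j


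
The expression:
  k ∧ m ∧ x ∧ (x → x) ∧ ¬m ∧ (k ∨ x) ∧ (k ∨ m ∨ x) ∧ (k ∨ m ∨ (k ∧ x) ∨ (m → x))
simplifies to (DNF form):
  False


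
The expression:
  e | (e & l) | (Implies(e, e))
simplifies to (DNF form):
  True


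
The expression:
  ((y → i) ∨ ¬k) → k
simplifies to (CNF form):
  k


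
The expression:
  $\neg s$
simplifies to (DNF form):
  $\neg s$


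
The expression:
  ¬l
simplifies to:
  ¬l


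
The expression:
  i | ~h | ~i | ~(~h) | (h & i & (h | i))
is always true.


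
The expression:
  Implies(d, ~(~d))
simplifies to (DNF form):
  True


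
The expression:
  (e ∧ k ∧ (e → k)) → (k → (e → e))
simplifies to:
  True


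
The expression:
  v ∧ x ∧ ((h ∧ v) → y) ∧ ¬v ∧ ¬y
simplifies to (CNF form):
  False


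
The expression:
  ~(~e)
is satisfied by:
  {e: True}


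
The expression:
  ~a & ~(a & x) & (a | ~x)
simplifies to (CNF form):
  ~a & ~x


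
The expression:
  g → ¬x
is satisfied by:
  {g: False, x: False}
  {x: True, g: False}
  {g: True, x: False}


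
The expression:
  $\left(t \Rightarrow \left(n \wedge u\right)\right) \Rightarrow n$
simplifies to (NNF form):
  $n \vee t$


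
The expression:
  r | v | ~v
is always true.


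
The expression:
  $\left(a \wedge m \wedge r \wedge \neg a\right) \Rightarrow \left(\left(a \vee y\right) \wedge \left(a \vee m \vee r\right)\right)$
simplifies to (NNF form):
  $\text{True}$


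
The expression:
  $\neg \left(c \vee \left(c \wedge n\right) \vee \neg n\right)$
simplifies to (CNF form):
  $n \wedge \neg c$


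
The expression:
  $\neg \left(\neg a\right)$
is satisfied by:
  {a: True}


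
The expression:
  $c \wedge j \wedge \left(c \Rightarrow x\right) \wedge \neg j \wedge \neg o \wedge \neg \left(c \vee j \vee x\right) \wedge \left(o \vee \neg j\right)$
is never true.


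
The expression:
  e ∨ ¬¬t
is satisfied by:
  {t: True, e: True}
  {t: True, e: False}
  {e: True, t: False}


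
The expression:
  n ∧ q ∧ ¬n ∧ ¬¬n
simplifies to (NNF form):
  False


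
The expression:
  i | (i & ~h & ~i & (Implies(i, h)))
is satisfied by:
  {i: True}


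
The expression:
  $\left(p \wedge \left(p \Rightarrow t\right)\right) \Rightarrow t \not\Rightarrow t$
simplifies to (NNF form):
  $\neg p \vee \neg t$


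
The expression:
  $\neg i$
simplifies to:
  $\neg i$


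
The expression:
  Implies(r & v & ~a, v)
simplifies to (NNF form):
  True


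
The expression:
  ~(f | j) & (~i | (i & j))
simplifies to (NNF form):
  ~f & ~i & ~j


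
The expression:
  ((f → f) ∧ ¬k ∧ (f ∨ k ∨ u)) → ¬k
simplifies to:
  True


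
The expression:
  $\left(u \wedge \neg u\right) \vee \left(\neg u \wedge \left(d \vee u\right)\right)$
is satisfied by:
  {d: True, u: False}


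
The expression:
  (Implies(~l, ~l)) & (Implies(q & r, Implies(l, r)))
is always true.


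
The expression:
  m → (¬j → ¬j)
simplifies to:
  True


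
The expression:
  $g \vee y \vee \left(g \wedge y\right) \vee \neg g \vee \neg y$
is always true.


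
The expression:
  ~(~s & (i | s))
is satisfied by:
  {s: True, i: False}
  {i: False, s: False}
  {i: True, s: True}


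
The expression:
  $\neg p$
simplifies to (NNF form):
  $\neg p$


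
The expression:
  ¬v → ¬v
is always true.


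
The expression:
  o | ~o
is always true.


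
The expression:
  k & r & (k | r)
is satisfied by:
  {r: True, k: True}


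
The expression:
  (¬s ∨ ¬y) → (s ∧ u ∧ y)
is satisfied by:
  {s: True, y: True}


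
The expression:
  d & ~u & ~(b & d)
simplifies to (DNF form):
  d & ~b & ~u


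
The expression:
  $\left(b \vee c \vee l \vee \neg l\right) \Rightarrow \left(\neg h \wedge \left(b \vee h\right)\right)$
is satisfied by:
  {b: True, h: False}


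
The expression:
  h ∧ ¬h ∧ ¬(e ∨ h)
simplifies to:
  False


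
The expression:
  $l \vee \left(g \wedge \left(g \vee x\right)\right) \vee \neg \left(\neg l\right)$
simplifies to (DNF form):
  $g \vee l$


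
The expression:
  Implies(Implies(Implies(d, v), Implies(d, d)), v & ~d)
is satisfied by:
  {v: True, d: False}


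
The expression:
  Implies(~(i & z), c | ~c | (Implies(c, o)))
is always true.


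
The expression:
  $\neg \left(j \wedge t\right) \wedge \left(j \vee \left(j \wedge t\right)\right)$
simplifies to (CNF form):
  $j \wedge \neg t$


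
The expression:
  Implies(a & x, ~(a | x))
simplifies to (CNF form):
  ~a | ~x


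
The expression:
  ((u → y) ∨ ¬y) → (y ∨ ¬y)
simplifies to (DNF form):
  True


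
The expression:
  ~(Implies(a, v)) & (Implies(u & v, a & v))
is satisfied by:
  {a: True, v: False}


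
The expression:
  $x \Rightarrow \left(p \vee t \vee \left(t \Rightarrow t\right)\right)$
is always true.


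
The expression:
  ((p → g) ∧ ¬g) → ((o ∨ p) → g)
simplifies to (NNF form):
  g ∨ p ∨ ¬o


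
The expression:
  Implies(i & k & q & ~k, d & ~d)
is always true.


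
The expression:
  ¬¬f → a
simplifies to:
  a ∨ ¬f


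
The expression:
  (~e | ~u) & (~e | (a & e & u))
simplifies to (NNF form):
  ~e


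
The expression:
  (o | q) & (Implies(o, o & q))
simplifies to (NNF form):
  q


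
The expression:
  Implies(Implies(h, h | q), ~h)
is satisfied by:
  {h: False}


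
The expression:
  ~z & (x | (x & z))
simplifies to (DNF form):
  x & ~z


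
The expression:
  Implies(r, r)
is always true.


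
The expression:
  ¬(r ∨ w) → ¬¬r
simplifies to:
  r ∨ w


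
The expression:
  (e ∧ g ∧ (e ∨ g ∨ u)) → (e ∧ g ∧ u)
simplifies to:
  u ∨ ¬e ∨ ¬g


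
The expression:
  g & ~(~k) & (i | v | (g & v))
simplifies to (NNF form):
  g & k & (i | v)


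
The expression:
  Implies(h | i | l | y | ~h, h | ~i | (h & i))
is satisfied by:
  {h: True, i: False}
  {i: False, h: False}
  {i: True, h: True}


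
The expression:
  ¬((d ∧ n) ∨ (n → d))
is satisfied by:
  {n: True, d: False}


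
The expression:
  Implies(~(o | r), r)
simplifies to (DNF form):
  o | r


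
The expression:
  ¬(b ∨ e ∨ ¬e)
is never true.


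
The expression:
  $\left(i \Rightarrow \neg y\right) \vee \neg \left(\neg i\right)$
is always true.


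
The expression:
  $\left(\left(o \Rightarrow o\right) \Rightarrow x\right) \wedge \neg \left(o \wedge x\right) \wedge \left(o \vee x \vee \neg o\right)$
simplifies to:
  $x \wedge \neg o$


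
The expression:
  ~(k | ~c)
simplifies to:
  c & ~k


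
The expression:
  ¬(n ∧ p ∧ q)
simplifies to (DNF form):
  ¬n ∨ ¬p ∨ ¬q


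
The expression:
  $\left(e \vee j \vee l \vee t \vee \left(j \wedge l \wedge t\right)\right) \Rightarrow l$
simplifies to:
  $l \vee \left(\neg e \wedge \neg j \wedge \neg t\right)$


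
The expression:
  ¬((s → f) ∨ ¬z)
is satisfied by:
  {z: True, s: True, f: False}


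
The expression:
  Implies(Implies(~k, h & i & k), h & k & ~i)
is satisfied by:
  {h: True, k: False, i: False}
  {h: False, k: False, i: False}
  {i: True, h: True, k: False}
  {i: True, h: False, k: False}
  {k: True, h: True, i: False}


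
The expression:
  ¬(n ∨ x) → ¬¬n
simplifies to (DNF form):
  n ∨ x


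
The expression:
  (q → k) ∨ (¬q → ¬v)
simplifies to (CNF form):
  True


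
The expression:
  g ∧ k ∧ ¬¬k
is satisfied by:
  {g: True, k: True}


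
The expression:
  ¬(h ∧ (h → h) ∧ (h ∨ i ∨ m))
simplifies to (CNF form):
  ¬h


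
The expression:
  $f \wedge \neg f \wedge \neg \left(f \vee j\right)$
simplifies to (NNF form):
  $\text{False}$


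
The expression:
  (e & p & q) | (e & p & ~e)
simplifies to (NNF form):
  e & p & q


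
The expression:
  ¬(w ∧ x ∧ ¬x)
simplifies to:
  True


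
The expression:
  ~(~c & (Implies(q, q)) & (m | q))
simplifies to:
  c | (~m & ~q)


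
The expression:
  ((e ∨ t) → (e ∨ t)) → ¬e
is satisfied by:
  {e: False}


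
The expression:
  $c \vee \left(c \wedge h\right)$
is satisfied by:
  {c: True}


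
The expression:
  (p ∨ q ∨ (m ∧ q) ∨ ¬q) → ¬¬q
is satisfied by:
  {q: True}


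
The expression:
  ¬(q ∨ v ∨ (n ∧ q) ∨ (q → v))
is never true.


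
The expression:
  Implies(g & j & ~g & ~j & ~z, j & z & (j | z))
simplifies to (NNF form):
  True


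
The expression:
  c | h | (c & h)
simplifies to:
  c | h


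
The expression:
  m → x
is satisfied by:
  {x: True, m: False}
  {m: False, x: False}
  {m: True, x: True}


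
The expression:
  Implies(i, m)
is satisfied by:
  {m: True, i: False}
  {i: False, m: False}
  {i: True, m: True}


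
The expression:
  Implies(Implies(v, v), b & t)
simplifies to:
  b & t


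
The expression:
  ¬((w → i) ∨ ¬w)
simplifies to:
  w ∧ ¬i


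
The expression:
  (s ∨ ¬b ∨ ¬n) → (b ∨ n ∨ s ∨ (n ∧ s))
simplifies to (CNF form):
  b ∨ n ∨ s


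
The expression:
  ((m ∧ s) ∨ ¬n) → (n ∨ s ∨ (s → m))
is always true.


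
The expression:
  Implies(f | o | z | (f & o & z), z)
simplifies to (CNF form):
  (z | ~f) & (z | ~o)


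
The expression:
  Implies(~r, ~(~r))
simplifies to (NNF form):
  r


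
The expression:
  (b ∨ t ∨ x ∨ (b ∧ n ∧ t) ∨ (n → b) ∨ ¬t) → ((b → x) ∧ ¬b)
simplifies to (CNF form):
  ¬b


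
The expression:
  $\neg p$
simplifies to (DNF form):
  $\neg p$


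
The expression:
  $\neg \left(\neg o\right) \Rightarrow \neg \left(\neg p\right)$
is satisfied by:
  {p: True, o: False}
  {o: False, p: False}
  {o: True, p: True}


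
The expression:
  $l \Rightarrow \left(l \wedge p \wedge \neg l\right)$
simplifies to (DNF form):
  $\neg l$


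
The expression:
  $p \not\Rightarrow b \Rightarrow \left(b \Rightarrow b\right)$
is always true.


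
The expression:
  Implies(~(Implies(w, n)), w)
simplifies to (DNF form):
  True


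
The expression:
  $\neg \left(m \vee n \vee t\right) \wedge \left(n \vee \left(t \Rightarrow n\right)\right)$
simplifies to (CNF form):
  $\neg m \wedge \neg n \wedge \neg t$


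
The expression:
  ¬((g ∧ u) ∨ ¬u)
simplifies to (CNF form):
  u ∧ ¬g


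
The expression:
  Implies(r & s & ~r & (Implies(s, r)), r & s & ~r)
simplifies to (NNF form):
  True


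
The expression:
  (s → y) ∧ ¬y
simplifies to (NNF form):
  ¬s ∧ ¬y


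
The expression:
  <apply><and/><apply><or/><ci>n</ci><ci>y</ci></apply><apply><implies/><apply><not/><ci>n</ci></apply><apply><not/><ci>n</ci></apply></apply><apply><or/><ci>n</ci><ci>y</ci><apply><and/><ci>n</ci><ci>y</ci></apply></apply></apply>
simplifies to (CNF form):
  <apply><or/><ci>n</ci><ci>y</ci></apply>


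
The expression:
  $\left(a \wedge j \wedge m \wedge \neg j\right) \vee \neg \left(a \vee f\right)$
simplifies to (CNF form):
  $\neg a \wedge \neg f$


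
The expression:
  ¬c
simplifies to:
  ¬c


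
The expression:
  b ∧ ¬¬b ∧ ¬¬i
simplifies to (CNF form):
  b ∧ i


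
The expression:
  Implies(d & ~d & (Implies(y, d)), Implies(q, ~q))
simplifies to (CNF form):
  True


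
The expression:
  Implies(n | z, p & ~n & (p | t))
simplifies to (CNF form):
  ~n & (p | ~z)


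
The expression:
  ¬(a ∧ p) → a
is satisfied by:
  {a: True}


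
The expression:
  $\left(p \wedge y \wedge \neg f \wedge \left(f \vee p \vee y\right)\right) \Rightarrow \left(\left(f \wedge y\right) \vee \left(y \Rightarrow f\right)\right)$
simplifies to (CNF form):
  $f \vee \neg p \vee \neg y$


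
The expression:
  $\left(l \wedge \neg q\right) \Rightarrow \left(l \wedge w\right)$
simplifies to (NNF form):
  $q \vee w \vee \neg l$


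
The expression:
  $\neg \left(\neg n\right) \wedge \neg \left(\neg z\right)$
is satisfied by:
  {z: True, n: True}


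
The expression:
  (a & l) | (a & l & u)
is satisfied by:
  {a: True, l: True}


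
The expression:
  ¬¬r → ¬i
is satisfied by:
  {i: False, r: False}
  {r: True, i: False}
  {i: True, r: False}


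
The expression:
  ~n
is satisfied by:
  {n: False}


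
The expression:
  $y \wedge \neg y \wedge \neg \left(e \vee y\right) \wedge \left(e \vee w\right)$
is never true.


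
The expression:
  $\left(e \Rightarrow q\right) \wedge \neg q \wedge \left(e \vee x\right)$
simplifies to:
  $x \wedge \neg e \wedge \neg q$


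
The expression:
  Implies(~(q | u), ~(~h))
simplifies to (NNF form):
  h | q | u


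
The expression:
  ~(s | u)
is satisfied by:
  {u: False, s: False}


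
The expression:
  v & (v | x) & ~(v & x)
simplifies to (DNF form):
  v & ~x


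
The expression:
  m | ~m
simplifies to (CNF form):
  True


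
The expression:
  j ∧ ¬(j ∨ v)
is never true.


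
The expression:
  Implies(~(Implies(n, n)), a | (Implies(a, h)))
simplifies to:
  True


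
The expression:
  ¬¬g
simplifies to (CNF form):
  g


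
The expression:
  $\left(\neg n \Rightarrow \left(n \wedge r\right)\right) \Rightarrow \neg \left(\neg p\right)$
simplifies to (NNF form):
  $p \vee \neg n$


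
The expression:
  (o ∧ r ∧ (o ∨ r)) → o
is always true.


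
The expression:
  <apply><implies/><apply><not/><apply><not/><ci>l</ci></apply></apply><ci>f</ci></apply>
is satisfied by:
  {f: True, l: False}
  {l: False, f: False}
  {l: True, f: True}


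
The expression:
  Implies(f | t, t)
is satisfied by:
  {t: True, f: False}
  {f: False, t: False}
  {f: True, t: True}


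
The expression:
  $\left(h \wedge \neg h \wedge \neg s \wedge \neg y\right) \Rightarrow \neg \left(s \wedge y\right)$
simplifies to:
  $\text{True}$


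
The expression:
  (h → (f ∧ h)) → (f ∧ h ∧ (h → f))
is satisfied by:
  {h: True}


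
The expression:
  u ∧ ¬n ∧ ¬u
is never true.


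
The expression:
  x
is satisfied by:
  {x: True}


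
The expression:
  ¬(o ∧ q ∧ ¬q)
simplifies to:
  True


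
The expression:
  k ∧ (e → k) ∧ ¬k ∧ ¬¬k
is never true.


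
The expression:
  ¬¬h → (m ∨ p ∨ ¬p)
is always true.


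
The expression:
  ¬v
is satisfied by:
  {v: False}


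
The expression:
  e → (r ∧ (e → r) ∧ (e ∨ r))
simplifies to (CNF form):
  r ∨ ¬e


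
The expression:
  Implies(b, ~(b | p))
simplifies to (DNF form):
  ~b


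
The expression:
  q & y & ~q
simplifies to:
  False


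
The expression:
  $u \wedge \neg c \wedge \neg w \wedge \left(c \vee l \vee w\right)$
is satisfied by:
  {u: True, l: True, w: False, c: False}


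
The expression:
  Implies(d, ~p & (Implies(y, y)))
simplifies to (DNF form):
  ~d | ~p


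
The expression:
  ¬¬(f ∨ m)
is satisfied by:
  {m: True, f: True}
  {m: True, f: False}
  {f: True, m: False}


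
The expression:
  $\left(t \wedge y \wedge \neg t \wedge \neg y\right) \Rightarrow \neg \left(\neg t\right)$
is always true.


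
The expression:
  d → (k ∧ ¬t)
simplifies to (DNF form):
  (k ∧ ¬t) ∨ ¬d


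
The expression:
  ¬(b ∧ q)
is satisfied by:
  {q: False, b: False}
  {b: True, q: False}
  {q: True, b: False}


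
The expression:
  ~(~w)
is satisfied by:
  {w: True}


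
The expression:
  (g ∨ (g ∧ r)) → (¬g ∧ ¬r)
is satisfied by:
  {g: False}


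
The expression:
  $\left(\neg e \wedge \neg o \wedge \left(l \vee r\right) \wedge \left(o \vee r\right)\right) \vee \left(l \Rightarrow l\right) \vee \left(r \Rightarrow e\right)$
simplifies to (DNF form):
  $\text{True}$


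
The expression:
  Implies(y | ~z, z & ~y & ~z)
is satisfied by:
  {z: True, y: False}


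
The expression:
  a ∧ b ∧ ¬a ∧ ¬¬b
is never true.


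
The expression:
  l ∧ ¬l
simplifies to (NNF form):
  False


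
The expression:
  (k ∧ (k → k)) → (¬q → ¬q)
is always true.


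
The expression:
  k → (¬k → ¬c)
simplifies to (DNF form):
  True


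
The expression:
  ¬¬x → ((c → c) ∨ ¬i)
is always true.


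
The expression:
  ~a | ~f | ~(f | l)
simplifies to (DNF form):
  ~a | ~f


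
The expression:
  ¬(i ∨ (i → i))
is never true.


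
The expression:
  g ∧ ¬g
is never true.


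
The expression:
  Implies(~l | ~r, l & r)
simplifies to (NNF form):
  l & r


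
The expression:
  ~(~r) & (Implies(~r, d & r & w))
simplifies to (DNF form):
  r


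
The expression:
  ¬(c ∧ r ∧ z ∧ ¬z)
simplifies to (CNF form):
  True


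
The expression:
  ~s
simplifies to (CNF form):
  ~s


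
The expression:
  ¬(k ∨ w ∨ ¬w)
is never true.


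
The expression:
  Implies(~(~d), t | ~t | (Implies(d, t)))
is always true.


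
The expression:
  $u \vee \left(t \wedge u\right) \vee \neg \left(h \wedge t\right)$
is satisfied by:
  {u: True, h: False, t: False}
  {h: False, t: False, u: False}
  {t: True, u: True, h: False}
  {t: True, h: False, u: False}
  {u: True, h: True, t: False}
  {h: True, u: False, t: False}
  {t: True, h: True, u: True}


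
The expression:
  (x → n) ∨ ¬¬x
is always true.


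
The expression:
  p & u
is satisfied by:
  {p: True, u: True}


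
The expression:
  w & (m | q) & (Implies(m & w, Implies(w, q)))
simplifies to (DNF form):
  q & w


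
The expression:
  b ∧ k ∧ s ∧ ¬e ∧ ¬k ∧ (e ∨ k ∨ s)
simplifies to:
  False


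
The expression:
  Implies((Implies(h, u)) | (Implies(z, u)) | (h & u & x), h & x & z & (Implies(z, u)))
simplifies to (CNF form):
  h & z & (x | ~u)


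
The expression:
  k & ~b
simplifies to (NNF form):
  k & ~b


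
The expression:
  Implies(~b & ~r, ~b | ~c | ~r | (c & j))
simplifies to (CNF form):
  True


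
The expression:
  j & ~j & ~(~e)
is never true.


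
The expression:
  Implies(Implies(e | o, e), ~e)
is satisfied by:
  {e: False}


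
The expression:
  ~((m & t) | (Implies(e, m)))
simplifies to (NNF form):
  e & ~m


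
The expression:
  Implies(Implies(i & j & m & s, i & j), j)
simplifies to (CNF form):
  j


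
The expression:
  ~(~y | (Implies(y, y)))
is never true.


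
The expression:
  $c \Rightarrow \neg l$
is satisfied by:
  {l: False, c: False}
  {c: True, l: False}
  {l: True, c: False}


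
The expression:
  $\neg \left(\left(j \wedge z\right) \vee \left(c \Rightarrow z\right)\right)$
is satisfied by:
  {c: True, z: False}


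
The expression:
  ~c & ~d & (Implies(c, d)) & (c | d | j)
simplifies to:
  j & ~c & ~d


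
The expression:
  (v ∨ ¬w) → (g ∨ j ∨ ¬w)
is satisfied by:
  {j: True, g: True, w: False, v: False}
  {j: True, w: False, v: False, g: False}
  {g: True, w: False, v: False, j: False}
  {g: False, w: False, v: False, j: False}
  {j: True, v: True, g: True, w: False}
  {j: True, v: True, g: False, w: False}
  {v: True, g: True, j: False, w: False}
  {v: True, j: False, w: False, g: False}
  {g: True, j: True, w: True, v: False}
  {j: True, w: True, g: False, v: False}
  {g: True, w: True, j: False, v: False}
  {w: True, j: False, v: False, g: False}
  {j: True, v: True, w: True, g: True}
  {j: True, v: True, w: True, g: False}
  {v: True, w: True, g: True, j: False}


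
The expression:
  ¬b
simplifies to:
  ¬b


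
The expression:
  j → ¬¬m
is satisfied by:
  {m: True, j: False}
  {j: False, m: False}
  {j: True, m: True}


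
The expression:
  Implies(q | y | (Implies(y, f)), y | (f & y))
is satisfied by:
  {y: True}


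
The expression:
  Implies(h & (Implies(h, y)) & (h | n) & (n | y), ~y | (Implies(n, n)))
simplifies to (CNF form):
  True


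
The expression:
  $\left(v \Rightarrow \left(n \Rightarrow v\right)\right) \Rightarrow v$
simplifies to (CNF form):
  $v$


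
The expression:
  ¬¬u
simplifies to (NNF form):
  u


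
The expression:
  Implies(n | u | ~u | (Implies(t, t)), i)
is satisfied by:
  {i: True}


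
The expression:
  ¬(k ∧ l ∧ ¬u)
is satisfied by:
  {u: True, l: False, k: False}
  {l: False, k: False, u: False}
  {u: True, k: True, l: False}
  {k: True, l: False, u: False}
  {u: True, l: True, k: False}
  {l: True, u: False, k: False}
  {u: True, k: True, l: True}


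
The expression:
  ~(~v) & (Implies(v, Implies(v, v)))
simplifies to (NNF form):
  v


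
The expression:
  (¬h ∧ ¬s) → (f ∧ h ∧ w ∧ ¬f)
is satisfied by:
  {s: True, h: True}
  {s: True, h: False}
  {h: True, s: False}


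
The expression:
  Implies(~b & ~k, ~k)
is always true.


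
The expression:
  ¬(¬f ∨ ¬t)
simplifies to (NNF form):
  f ∧ t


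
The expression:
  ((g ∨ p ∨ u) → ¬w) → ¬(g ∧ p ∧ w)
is always true.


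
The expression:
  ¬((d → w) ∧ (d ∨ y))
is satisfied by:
  {w: False, y: False, d: False}
  {d: True, w: False, y: False}
  {d: True, y: True, w: False}
  {w: True, y: False, d: False}


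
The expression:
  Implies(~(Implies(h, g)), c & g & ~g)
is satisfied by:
  {g: True, h: False}
  {h: False, g: False}
  {h: True, g: True}


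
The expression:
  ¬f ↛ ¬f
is never true.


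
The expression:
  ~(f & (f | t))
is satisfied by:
  {f: False}


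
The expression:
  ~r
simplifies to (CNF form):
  ~r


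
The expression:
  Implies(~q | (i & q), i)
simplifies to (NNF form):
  i | q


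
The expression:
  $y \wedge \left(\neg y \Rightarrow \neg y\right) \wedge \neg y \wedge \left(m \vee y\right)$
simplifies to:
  $\text{False}$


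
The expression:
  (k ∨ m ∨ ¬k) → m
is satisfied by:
  {m: True}


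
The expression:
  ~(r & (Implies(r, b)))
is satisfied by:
  {b: False, r: False}
  {r: True, b: False}
  {b: True, r: False}


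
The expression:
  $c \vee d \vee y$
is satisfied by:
  {y: True, d: True, c: True}
  {y: True, d: True, c: False}
  {y: True, c: True, d: False}
  {y: True, c: False, d: False}
  {d: True, c: True, y: False}
  {d: True, c: False, y: False}
  {c: True, d: False, y: False}


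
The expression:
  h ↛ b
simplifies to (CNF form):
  h ∧ ¬b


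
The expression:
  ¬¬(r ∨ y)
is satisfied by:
  {r: True, y: True}
  {r: True, y: False}
  {y: True, r: False}


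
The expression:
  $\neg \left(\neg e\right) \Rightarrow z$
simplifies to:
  $z \vee \neg e$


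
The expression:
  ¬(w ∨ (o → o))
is never true.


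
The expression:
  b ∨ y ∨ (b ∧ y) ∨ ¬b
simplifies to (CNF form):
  True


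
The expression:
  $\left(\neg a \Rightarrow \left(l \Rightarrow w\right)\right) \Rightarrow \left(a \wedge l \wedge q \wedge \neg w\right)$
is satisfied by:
  {q: True, l: True, w: False, a: False}
  {l: True, q: False, w: False, a: False}
  {a: True, q: True, l: True, w: False}


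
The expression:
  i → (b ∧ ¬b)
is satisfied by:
  {i: False}


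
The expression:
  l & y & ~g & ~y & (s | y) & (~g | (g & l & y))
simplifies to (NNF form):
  False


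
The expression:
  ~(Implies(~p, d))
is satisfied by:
  {d: False, p: False}


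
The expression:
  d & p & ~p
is never true.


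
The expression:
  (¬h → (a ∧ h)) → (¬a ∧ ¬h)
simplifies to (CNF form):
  ¬h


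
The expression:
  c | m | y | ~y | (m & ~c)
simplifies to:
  True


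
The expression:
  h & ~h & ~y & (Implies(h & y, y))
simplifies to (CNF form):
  False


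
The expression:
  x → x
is always true.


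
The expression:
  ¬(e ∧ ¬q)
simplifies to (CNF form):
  q ∨ ¬e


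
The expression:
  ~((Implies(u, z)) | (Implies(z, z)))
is never true.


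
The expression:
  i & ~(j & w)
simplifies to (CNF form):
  i & (~j | ~w)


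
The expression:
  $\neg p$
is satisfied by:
  {p: False}


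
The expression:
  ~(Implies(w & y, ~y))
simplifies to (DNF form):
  w & y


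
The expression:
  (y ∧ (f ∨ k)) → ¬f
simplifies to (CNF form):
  ¬f ∨ ¬y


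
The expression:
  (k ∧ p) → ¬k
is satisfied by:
  {p: False, k: False}
  {k: True, p: False}
  {p: True, k: False}


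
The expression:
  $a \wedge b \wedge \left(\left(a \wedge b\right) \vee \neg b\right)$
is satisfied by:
  {a: True, b: True}


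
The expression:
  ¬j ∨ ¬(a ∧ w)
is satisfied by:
  {w: False, a: False, j: False}
  {j: True, w: False, a: False}
  {a: True, w: False, j: False}
  {j: True, a: True, w: False}
  {w: True, j: False, a: False}
  {j: True, w: True, a: False}
  {a: True, w: True, j: False}


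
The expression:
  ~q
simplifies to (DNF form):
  ~q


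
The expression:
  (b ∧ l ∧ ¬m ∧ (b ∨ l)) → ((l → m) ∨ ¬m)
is always true.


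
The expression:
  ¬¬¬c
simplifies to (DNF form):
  ¬c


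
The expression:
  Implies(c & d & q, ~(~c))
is always true.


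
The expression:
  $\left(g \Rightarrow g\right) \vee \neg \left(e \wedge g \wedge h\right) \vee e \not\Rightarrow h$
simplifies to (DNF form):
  $\text{True}$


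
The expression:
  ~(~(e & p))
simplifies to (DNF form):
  e & p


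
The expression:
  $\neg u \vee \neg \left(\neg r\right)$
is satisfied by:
  {r: True, u: False}
  {u: False, r: False}
  {u: True, r: True}


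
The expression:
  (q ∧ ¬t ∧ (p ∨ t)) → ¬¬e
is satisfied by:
  {t: True, e: True, p: False, q: False}
  {t: True, p: False, e: False, q: False}
  {e: True, t: False, p: False, q: False}
  {t: False, p: False, e: False, q: False}
  {q: True, t: True, e: True, p: False}
  {q: True, t: True, p: False, e: False}
  {q: True, e: True, t: False, p: False}
  {q: True, t: False, p: False, e: False}
  {t: True, p: True, e: True, q: False}
  {t: True, p: True, q: False, e: False}
  {p: True, e: True, q: False, t: False}
  {p: True, q: False, e: False, t: False}
  {t: True, p: True, q: True, e: True}
  {t: True, p: True, q: True, e: False}
  {p: True, q: True, e: True, t: False}


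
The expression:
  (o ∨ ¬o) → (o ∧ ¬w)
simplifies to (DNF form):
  o ∧ ¬w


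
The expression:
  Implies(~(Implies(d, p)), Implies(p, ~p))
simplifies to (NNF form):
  True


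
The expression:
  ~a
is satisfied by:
  {a: False}


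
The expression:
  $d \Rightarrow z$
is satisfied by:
  {z: True, d: False}
  {d: False, z: False}
  {d: True, z: True}


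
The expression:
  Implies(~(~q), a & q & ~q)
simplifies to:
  ~q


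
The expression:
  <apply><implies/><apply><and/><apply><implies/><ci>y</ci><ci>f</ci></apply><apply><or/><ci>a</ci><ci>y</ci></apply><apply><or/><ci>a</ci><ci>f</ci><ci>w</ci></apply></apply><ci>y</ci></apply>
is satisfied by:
  {y: True, a: False}
  {a: False, y: False}
  {a: True, y: True}


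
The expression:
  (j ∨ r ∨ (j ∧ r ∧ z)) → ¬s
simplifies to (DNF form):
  (¬j ∧ ¬r) ∨ ¬s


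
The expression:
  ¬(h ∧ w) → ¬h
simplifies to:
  w ∨ ¬h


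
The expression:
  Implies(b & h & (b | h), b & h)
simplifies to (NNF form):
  True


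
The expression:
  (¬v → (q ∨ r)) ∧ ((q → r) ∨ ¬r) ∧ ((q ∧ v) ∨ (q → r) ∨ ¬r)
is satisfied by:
  {r: True, q: True, v: True}
  {r: True, q: True, v: False}
  {r: True, v: True, q: False}
  {r: True, v: False, q: False}
  {q: True, v: True, r: False}
  {q: True, v: False, r: False}
  {v: True, q: False, r: False}


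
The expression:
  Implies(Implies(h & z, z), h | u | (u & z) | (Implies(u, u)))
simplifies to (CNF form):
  True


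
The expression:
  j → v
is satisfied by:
  {v: True, j: False}
  {j: False, v: False}
  {j: True, v: True}


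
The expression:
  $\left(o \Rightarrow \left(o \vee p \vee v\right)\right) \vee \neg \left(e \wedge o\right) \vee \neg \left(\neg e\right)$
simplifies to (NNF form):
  $\text{True}$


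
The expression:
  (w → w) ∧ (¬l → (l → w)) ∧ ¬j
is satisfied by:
  {j: False}


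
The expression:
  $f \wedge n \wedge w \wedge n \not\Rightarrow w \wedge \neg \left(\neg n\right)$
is never true.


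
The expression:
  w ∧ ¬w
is never true.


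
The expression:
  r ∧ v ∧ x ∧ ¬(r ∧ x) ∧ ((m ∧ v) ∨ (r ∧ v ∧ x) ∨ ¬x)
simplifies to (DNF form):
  False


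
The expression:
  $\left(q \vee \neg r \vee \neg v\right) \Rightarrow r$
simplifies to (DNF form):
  $r$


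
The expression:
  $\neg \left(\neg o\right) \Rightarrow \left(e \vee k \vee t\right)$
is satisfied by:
  {k: True, t: True, e: True, o: False}
  {k: True, t: True, o: False, e: False}
  {k: True, e: True, o: False, t: False}
  {k: True, o: False, e: False, t: False}
  {t: True, e: True, o: False, k: False}
  {t: True, o: False, e: False, k: False}
  {e: True, t: False, o: False, k: False}
  {t: False, o: False, e: False, k: False}
  {t: True, k: True, o: True, e: True}
  {t: True, k: True, o: True, e: False}
  {k: True, o: True, e: True, t: False}
  {k: True, o: True, t: False, e: False}
  {e: True, o: True, t: True, k: False}
  {o: True, t: True, k: False, e: False}
  {o: True, e: True, k: False, t: False}


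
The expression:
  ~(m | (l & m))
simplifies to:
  ~m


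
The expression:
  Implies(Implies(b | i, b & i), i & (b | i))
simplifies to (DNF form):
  b | i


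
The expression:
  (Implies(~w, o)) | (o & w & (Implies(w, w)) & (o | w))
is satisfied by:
  {o: True, w: True}
  {o: True, w: False}
  {w: True, o: False}


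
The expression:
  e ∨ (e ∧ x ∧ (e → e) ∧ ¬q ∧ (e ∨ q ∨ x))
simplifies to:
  e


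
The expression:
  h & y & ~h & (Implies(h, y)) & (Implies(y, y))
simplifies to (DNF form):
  False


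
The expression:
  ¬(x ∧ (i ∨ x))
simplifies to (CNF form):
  ¬x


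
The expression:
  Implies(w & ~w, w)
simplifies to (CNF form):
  True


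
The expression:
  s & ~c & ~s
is never true.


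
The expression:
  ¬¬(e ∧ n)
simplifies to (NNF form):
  e ∧ n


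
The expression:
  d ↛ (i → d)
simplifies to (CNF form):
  False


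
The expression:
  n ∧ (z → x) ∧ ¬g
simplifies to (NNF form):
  n ∧ ¬g ∧ (x ∨ ¬z)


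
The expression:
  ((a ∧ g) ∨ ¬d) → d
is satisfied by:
  {d: True}


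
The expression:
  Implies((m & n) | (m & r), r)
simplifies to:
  r | ~m | ~n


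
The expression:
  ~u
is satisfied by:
  {u: False}


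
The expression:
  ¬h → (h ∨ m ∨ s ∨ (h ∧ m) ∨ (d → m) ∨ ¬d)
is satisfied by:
  {s: True, m: True, h: True, d: False}
  {s: True, m: True, h: False, d: False}
  {s: True, h: True, m: False, d: False}
  {s: True, h: False, m: False, d: False}
  {m: True, h: True, s: False, d: False}
  {m: True, s: False, h: False, d: False}
  {m: False, h: True, s: False, d: False}
  {m: False, s: False, h: False, d: False}
  {s: True, d: True, m: True, h: True}
  {s: True, d: True, m: True, h: False}
  {s: True, d: True, h: True, m: False}
  {s: True, d: True, h: False, m: False}
  {d: True, m: True, h: True, s: False}
  {d: True, m: True, h: False, s: False}
  {d: True, h: True, m: False, s: False}


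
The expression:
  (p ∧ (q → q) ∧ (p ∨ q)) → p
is always true.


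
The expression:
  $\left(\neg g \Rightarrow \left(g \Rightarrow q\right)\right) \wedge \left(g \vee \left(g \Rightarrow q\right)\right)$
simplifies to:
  $\text{True}$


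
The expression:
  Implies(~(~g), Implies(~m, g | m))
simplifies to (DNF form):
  True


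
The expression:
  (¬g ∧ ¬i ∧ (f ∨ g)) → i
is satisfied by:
  {i: True, g: True, f: False}
  {i: True, g: False, f: False}
  {g: True, i: False, f: False}
  {i: False, g: False, f: False}
  {f: True, i: True, g: True}
  {f: True, i: True, g: False}
  {f: True, g: True, i: False}


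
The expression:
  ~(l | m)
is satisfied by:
  {l: False, m: False}


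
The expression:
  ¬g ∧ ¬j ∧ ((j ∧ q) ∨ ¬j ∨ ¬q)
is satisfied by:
  {g: False, j: False}


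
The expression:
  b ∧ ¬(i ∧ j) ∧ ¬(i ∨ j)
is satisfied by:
  {b: True, i: False, j: False}


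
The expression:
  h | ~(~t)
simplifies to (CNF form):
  h | t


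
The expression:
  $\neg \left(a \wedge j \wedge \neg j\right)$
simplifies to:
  $\text{True}$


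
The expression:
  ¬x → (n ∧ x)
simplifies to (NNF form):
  x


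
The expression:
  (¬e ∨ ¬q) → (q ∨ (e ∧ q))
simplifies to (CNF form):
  q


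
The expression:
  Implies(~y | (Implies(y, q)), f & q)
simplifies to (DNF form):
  (f & q) | (y & ~q)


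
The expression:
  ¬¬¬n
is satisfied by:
  {n: False}


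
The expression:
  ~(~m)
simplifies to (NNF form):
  m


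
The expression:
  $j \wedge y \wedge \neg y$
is never true.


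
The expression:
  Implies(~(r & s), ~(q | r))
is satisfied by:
  {s: True, q: False, r: False}
  {s: False, q: False, r: False}
  {r: True, s: True, q: False}
  {q: True, r: True, s: True}


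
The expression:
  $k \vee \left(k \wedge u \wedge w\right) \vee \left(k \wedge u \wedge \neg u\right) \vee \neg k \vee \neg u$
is always true.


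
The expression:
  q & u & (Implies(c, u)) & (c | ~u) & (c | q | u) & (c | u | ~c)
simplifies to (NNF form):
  c & q & u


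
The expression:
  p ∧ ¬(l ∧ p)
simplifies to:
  p ∧ ¬l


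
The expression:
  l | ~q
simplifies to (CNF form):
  l | ~q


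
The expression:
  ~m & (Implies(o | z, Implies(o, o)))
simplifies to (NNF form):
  ~m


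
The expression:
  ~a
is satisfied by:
  {a: False}


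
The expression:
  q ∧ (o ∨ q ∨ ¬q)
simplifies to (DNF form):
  q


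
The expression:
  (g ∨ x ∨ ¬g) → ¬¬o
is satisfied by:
  {o: True}


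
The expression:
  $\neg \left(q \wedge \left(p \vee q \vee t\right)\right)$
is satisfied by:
  {q: False}


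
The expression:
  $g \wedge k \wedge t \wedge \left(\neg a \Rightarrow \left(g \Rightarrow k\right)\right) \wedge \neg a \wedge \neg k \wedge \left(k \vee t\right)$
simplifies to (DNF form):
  $\text{False}$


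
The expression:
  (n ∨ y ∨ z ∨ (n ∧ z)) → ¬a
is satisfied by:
  {n: False, z: False, a: False, y: False}
  {y: True, n: False, z: False, a: False}
  {z: True, y: False, n: False, a: False}
  {y: True, z: True, n: False, a: False}
  {n: True, y: False, z: False, a: False}
  {y: True, n: True, z: False, a: False}
  {z: True, n: True, y: False, a: False}
  {y: True, z: True, n: True, a: False}
  {a: True, y: False, n: False, z: False}


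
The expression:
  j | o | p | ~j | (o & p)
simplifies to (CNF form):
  True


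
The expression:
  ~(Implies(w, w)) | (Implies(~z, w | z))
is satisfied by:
  {z: True, w: True}
  {z: True, w: False}
  {w: True, z: False}
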